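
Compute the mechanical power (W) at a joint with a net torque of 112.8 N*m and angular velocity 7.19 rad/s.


P = M * omega
P = 112.8 * 7.19
P = 811.0320


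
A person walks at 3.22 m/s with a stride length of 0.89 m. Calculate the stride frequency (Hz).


f = v / stride_length
f = 3.22 / 0.89
f = 3.6180


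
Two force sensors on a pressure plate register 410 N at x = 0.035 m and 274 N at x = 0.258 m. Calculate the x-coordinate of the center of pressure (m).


COP_x = (F1*x1 + F2*x2) / (F1 + F2)
COP_x = (410*0.035 + 274*0.258) / (410 + 274)
Numerator = 85.0420
Denominator = 684
COP_x = 0.1243


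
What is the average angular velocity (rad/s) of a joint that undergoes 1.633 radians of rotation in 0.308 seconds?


omega = delta_theta / delta_t
omega = 1.633 / 0.308
omega = 5.3019


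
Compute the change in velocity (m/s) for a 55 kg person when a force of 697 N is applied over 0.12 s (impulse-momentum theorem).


J = F * dt = 697 * 0.12 = 83.6400 N*s
delta_v = J / m
delta_v = 83.6400 / 55
delta_v = 1.5207


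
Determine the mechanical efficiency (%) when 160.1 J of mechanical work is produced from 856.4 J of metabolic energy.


eta = (W_mech / E_meta) * 100
eta = (160.1 / 856.4) * 100
ratio = 0.1869
eta = 18.6945


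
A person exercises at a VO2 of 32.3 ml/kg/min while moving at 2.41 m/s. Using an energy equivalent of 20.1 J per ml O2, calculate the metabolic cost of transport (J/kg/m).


Power per kg = VO2 * 20.1 / 60
Power per kg = 32.3 * 20.1 / 60 = 10.8205 W/kg
Cost = power_per_kg / speed
Cost = 10.8205 / 2.41
Cost = 4.4898


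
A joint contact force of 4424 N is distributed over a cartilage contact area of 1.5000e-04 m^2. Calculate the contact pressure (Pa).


P = F / A
P = 4424 / 1.5000e-04
P = 2.9493e+07


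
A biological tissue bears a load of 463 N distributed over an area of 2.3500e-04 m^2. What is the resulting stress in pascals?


stress = F / A
stress = 463 / 2.3500e-04
stress = 1.9702e+06


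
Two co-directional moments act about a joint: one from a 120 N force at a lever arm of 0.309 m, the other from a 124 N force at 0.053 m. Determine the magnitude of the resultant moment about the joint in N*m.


M = F1 * d1 + F2 * d2
M = 120 * 0.309 + 124 * 0.053
M = 37.0800 + 6.5720
M = 43.6520


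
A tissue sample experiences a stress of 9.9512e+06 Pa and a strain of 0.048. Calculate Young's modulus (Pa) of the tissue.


E = stress / strain
E = 9.9512e+06 / 0.048
E = 2.0732e+08


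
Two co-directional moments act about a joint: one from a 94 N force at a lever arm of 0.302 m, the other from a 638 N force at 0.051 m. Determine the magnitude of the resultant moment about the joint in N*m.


M = F1 * d1 + F2 * d2
M = 94 * 0.302 + 638 * 0.051
M = 28.3880 + 32.5380
M = 60.9260


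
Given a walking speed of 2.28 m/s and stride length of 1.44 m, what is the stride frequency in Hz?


f = v / stride_length
f = 2.28 / 1.44
f = 1.5833


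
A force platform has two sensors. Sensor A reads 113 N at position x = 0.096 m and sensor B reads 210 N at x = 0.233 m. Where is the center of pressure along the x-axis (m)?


COP_x = (F1*x1 + F2*x2) / (F1 + F2)
COP_x = (113*0.096 + 210*0.233) / (113 + 210)
Numerator = 59.7780
Denominator = 323
COP_x = 0.1851


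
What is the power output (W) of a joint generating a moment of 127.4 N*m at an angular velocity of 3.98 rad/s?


P = M * omega
P = 127.4 * 3.98
P = 507.0520


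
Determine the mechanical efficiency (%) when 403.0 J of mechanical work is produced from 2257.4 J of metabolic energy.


eta = (W_mech / E_meta) * 100
eta = (403.0 / 2257.4) * 100
ratio = 0.1785
eta = 17.8524


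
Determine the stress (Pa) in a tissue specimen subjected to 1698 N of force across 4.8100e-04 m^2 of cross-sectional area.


stress = F / A
stress = 1698 / 4.8100e-04
stress = 3.5301e+06


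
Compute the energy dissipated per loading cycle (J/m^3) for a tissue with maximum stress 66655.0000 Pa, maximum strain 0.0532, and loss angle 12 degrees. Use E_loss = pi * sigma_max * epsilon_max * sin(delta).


E_loss = pi * sigma_max * epsilon_max * sin(delta)
delta = 12 deg = 0.2094 rad
sin(delta) = 0.2079
E_loss = pi * 66655.0000 * 0.0532 * 0.2079
E_loss = 2316.1845


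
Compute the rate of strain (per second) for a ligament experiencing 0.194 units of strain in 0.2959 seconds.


strain_rate = delta_strain / delta_t
strain_rate = 0.194 / 0.2959
strain_rate = 0.6556


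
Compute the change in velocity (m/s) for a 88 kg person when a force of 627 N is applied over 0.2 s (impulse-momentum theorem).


J = F * dt = 627 * 0.2 = 125.4000 N*s
delta_v = J / m
delta_v = 125.4000 / 88
delta_v = 1.4250


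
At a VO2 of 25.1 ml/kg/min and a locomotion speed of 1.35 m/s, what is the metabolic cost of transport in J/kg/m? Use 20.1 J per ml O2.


Power per kg = VO2 * 20.1 / 60
Power per kg = 25.1 * 20.1 / 60 = 8.4085 W/kg
Cost = power_per_kg / speed
Cost = 8.4085 / 1.35
Cost = 6.2285


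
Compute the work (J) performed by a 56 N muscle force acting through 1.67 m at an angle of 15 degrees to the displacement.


W = F * d * cos(theta)
theta = 15 deg = 0.2618 rad
cos(theta) = 0.9659
W = 56 * 1.67 * 0.9659
W = 90.3334


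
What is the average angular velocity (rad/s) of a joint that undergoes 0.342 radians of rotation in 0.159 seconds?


omega = delta_theta / delta_t
omega = 0.342 / 0.159
omega = 2.1509


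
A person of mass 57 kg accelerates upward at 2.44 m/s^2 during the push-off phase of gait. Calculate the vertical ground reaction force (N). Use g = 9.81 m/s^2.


GRF = m * (g + a)
GRF = 57 * (9.81 + 2.44)
GRF = 57 * 12.2500
GRF = 698.2500


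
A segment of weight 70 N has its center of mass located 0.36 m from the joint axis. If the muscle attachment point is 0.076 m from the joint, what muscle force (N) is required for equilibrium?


F_muscle = W * d_load / d_muscle
F_muscle = 70 * 0.36 / 0.076
Numerator = 25.2000
F_muscle = 331.5789


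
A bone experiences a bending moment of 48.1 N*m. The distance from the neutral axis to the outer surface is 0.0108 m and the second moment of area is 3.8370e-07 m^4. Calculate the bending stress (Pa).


sigma = M * c / I
sigma = 48.1 * 0.0108 / 3.8370e-07
M * c = 0.5195
sigma = 1.3539e+06


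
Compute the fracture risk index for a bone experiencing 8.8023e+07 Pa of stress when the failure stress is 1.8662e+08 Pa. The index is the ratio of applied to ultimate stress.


FRI = applied / ultimate
FRI = 8.8023e+07 / 1.8662e+08
FRI = 0.4717


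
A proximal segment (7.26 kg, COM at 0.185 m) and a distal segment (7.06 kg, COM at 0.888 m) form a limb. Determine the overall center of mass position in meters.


COM = (m1*x1 + m2*x2) / (m1 + m2)
COM = (7.26*0.185 + 7.06*0.888) / (7.26 + 7.06)
Numerator = 7.6124
Denominator = 14.3200
COM = 0.5316


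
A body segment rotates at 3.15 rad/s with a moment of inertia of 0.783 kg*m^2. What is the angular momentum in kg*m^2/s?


L = I * omega
L = 0.783 * 3.15
L = 2.4665


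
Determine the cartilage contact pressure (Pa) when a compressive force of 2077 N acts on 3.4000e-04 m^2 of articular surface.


P = F / A
P = 2077 / 3.4000e-04
P = 6.1088e+06


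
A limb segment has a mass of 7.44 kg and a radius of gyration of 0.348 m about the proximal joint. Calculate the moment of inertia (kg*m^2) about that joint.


I = m * k^2
I = 7.44 * 0.348^2
k^2 = 0.1211
I = 0.9010


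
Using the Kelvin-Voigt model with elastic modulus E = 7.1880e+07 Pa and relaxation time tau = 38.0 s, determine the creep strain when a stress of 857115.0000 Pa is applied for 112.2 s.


epsilon(t) = (sigma/E) * (1 - exp(-t/tau))
sigma/E = 857115.0000 / 7.1880e+07 = 0.0119
exp(-t/tau) = exp(-112.2 / 38.0) = 0.0522
epsilon = 0.0119 * (1 - 0.0522)
epsilon = 0.0113


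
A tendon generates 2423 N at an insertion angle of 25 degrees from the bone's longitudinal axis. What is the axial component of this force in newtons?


F_eff = F_tendon * cos(theta)
theta = 25 deg = 0.4363 rad
cos(theta) = 0.9063
F_eff = 2423 * 0.9063
F_eff = 2195.9838


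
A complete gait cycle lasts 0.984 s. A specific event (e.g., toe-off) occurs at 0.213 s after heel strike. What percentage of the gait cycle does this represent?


pct = (event_time / cycle_time) * 100
pct = (0.213 / 0.984) * 100
ratio = 0.2165
pct = 21.6463


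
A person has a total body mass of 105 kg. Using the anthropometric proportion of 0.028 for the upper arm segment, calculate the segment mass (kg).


m_segment = body_mass * fraction
m_segment = 105 * 0.028
m_segment = 2.9400


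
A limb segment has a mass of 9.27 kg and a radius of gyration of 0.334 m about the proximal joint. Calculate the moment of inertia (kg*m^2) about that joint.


I = m * k^2
I = 9.27 * 0.334^2
k^2 = 0.1116
I = 1.0341


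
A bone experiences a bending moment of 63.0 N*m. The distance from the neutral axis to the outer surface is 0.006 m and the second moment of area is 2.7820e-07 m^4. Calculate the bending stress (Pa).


sigma = M * c / I
sigma = 63.0 * 0.006 / 2.7820e-07
M * c = 0.3780
sigma = 1.3587e+06


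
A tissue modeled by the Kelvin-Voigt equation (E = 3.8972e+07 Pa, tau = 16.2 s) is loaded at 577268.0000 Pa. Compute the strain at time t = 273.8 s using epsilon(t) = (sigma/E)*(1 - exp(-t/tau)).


epsilon(t) = (sigma/E) * (1 - exp(-t/tau))
sigma/E = 577268.0000 / 3.8972e+07 = 0.0148
exp(-t/tau) = exp(-273.8 / 16.2) = 4.5697e-08
epsilon = 0.0148 * (1 - 4.5697e-08)
epsilon = 0.0148


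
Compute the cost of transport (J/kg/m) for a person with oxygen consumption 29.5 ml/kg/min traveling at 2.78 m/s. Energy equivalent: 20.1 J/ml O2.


Power per kg = VO2 * 20.1 / 60
Power per kg = 29.5 * 20.1 / 60 = 9.8825 W/kg
Cost = power_per_kg / speed
Cost = 9.8825 / 2.78
Cost = 3.5549


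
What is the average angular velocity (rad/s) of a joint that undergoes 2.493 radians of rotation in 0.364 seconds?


omega = delta_theta / delta_t
omega = 2.493 / 0.364
omega = 6.8489


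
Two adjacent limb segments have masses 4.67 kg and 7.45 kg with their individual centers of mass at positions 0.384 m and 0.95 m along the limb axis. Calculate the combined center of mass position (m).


COM = (m1*x1 + m2*x2) / (m1 + m2)
COM = (4.67*0.384 + 7.45*0.95) / (4.67 + 7.45)
Numerator = 8.8708
Denominator = 12.1200
COM = 0.7319


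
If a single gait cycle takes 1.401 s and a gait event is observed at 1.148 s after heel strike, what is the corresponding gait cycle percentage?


pct = (event_time / cycle_time) * 100
pct = (1.148 / 1.401) * 100
ratio = 0.8194
pct = 81.9415


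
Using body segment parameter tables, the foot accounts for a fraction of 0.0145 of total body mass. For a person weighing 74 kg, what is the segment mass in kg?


m_segment = body_mass * fraction
m_segment = 74 * 0.0145
m_segment = 1.0730


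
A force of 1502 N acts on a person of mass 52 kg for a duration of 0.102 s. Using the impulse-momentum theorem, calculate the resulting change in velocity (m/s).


J = F * dt = 1502 * 0.102 = 153.2040 N*s
delta_v = J / m
delta_v = 153.2040 / 52
delta_v = 2.9462


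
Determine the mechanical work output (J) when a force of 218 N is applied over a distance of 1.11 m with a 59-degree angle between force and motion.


W = F * d * cos(theta)
theta = 59 deg = 1.0297 rad
cos(theta) = 0.5150
W = 218 * 1.11 * 0.5150
W = 124.6289


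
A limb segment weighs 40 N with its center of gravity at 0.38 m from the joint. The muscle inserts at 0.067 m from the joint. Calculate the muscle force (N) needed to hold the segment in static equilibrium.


F_muscle = W * d_load / d_muscle
F_muscle = 40 * 0.38 / 0.067
Numerator = 15.2000
F_muscle = 226.8657


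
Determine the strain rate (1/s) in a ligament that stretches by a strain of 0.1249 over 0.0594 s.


strain_rate = delta_strain / delta_t
strain_rate = 0.1249 / 0.0594
strain_rate = 2.1027


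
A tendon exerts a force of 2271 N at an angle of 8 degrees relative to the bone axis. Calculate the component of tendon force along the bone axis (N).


F_eff = F_tendon * cos(theta)
theta = 8 deg = 0.1396 rad
cos(theta) = 0.9903
F_eff = 2271 * 0.9903
F_eff = 2248.8988


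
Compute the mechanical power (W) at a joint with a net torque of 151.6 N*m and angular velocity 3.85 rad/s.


P = M * omega
P = 151.6 * 3.85
P = 583.6600


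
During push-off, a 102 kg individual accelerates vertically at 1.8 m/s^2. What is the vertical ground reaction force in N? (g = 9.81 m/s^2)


GRF = m * (g + a)
GRF = 102 * (9.81 + 1.8)
GRF = 102 * 11.6100
GRF = 1184.2200


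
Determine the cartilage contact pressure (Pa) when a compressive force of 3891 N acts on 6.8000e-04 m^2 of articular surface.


P = F / A
P = 3891 / 6.8000e-04
P = 5.7221e+06


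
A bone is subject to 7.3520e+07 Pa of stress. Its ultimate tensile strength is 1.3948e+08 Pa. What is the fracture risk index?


FRI = applied / ultimate
FRI = 7.3520e+07 / 1.3948e+08
FRI = 0.5271


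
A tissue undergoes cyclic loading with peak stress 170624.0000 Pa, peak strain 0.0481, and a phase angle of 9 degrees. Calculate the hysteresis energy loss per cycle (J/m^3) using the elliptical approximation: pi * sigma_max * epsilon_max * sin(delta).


E_loss = pi * sigma_max * epsilon_max * sin(delta)
delta = 9 deg = 0.1571 rad
sin(delta) = 0.1564
E_loss = pi * 170624.0000 * 0.0481 * 0.1564
E_loss = 4033.3649


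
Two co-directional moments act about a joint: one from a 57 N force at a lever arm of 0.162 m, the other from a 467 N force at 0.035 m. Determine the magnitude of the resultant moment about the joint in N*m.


M = F1 * d1 + F2 * d2
M = 57 * 0.162 + 467 * 0.035
M = 9.2340 + 16.3450
M = 25.5790


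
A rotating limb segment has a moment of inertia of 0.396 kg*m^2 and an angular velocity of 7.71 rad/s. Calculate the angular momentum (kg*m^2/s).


L = I * omega
L = 0.396 * 7.71
L = 3.0532


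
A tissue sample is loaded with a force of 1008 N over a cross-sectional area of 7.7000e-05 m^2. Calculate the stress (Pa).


stress = F / A
stress = 1008 / 7.7000e-05
stress = 1.3091e+07


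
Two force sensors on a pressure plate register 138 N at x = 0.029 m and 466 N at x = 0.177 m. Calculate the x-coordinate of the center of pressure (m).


COP_x = (F1*x1 + F2*x2) / (F1 + F2)
COP_x = (138*0.029 + 466*0.177) / (138 + 466)
Numerator = 86.4840
Denominator = 604
COP_x = 0.1432


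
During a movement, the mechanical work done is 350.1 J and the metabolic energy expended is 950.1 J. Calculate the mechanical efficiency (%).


eta = (W_mech / E_meta) * 100
eta = (350.1 / 950.1) * 100
ratio = 0.3685
eta = 36.8488


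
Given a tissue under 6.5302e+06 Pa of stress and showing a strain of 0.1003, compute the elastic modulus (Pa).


E = stress / strain
E = 6.5302e+06 / 0.1003
E = 6.5107e+07


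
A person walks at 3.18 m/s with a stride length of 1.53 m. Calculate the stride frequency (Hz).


f = v / stride_length
f = 3.18 / 1.53
f = 2.0784


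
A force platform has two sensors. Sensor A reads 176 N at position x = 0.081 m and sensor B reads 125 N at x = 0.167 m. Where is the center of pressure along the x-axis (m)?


COP_x = (F1*x1 + F2*x2) / (F1 + F2)
COP_x = (176*0.081 + 125*0.167) / (176 + 125)
Numerator = 35.1310
Denominator = 301
COP_x = 0.1167


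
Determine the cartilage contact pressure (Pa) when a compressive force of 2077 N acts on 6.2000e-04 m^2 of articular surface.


P = F / A
P = 2077 / 6.2000e-04
P = 3.3500e+06


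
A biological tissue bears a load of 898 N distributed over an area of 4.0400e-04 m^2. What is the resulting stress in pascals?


stress = F / A
stress = 898 / 4.0400e-04
stress = 2.2228e+06


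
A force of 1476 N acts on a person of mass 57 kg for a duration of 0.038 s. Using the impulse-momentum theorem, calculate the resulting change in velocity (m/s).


J = F * dt = 1476 * 0.038 = 56.0880 N*s
delta_v = J / m
delta_v = 56.0880 / 57
delta_v = 0.9840


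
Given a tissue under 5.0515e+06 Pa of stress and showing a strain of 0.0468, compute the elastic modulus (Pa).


E = stress / strain
E = 5.0515e+06 / 0.0468
E = 1.0794e+08


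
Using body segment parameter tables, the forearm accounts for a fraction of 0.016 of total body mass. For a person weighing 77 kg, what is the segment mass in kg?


m_segment = body_mass * fraction
m_segment = 77 * 0.016
m_segment = 1.2320


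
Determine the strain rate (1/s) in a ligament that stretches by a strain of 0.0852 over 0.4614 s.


strain_rate = delta_strain / delta_t
strain_rate = 0.0852 / 0.4614
strain_rate = 0.1847


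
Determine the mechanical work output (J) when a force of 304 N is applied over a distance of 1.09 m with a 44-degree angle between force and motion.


W = F * d * cos(theta)
theta = 44 deg = 0.7679 rad
cos(theta) = 0.7193
W = 304 * 1.09 * 0.7193
W = 238.3604


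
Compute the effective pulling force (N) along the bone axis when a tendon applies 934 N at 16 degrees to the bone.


F_eff = F_tendon * cos(theta)
theta = 16 deg = 0.2793 rad
cos(theta) = 0.9613
F_eff = 934 * 0.9613
F_eff = 897.8184


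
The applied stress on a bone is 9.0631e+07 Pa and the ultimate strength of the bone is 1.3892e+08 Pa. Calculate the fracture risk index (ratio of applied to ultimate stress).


FRI = applied / ultimate
FRI = 9.0631e+07 / 1.3892e+08
FRI = 0.6524


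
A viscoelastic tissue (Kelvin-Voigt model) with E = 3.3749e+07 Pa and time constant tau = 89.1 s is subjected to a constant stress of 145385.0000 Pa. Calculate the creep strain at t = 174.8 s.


epsilon(t) = (sigma/E) * (1 - exp(-t/tau))
sigma/E = 145385.0000 / 3.3749e+07 = 0.0043
exp(-t/tau) = exp(-174.8 / 89.1) = 0.1406
epsilon = 0.0043 * (1 - 0.1406)
epsilon = 0.0037


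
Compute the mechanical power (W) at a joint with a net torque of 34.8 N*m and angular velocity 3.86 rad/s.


P = M * omega
P = 34.8 * 3.86
P = 134.3280


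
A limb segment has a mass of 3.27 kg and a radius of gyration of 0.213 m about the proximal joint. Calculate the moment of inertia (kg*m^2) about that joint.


I = m * k^2
I = 3.27 * 0.213^2
k^2 = 0.0454
I = 0.1484


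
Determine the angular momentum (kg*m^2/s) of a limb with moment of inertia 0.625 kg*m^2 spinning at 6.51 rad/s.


L = I * omega
L = 0.625 * 6.51
L = 4.0687


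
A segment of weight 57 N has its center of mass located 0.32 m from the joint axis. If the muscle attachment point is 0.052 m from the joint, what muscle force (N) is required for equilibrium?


F_muscle = W * d_load / d_muscle
F_muscle = 57 * 0.32 / 0.052
Numerator = 18.2400
F_muscle = 350.7692


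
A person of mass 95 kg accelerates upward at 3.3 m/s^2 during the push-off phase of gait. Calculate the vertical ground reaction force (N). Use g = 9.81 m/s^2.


GRF = m * (g + a)
GRF = 95 * (9.81 + 3.3)
GRF = 95 * 13.1100
GRF = 1245.4500


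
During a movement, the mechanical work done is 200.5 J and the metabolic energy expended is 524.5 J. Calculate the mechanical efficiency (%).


eta = (W_mech / E_meta) * 100
eta = (200.5 / 524.5) * 100
ratio = 0.3823
eta = 38.2269


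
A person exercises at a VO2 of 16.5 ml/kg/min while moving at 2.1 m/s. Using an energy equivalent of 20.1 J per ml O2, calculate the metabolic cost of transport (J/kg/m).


Power per kg = VO2 * 20.1 / 60
Power per kg = 16.5 * 20.1 / 60 = 5.5275 W/kg
Cost = power_per_kg / speed
Cost = 5.5275 / 2.1
Cost = 2.6321


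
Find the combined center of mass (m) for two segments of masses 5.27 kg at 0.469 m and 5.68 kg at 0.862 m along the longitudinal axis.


COM = (m1*x1 + m2*x2) / (m1 + m2)
COM = (5.27*0.469 + 5.68*0.862) / (5.27 + 5.68)
Numerator = 7.3678
Denominator = 10.9500
COM = 0.6729


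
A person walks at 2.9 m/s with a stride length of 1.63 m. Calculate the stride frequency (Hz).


f = v / stride_length
f = 2.9 / 1.63
f = 1.7791


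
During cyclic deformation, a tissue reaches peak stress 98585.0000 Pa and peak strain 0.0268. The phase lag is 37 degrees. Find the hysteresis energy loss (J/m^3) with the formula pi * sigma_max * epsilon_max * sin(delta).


E_loss = pi * sigma_max * epsilon_max * sin(delta)
delta = 37 deg = 0.6458 rad
sin(delta) = 0.6018
E_loss = pi * 98585.0000 * 0.0268 * 0.6018
E_loss = 4995.2650


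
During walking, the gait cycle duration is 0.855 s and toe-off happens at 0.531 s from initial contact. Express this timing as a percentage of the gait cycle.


pct = (event_time / cycle_time) * 100
pct = (0.531 / 0.855) * 100
ratio = 0.6211
pct = 62.1053


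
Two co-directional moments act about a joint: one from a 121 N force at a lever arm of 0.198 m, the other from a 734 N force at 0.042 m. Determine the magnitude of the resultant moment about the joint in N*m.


M = F1 * d1 + F2 * d2
M = 121 * 0.198 + 734 * 0.042
M = 23.9580 + 30.8280
M = 54.7860


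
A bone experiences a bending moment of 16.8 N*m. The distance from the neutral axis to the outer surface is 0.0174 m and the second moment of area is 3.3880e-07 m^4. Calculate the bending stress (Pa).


sigma = M * c / I
sigma = 16.8 * 0.0174 / 3.3880e-07
M * c = 0.2923
sigma = 862809.9174


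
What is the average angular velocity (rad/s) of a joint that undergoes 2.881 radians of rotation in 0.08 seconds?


omega = delta_theta / delta_t
omega = 2.881 / 0.08
omega = 36.0125


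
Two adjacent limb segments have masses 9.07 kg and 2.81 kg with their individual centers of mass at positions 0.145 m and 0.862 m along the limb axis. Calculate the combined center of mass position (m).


COM = (m1*x1 + m2*x2) / (m1 + m2)
COM = (9.07*0.145 + 2.81*0.862) / (9.07 + 2.81)
Numerator = 3.7374
Denominator = 11.8800
COM = 0.3146


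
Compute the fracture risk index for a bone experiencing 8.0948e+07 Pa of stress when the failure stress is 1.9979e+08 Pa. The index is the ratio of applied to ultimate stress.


FRI = applied / ultimate
FRI = 8.0948e+07 / 1.9979e+08
FRI = 0.4052


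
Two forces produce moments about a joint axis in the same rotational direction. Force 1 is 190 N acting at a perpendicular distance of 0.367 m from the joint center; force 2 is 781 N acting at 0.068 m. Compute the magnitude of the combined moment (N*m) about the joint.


M = F1 * d1 + F2 * d2
M = 190 * 0.367 + 781 * 0.068
M = 69.7300 + 53.1080
M = 122.8380


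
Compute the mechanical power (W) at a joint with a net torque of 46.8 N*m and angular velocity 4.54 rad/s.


P = M * omega
P = 46.8 * 4.54
P = 212.4720


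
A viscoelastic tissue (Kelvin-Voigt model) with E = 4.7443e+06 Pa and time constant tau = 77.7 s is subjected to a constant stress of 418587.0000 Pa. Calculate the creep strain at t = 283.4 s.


epsilon(t) = (sigma/E) * (1 - exp(-t/tau))
sigma/E = 418587.0000 / 4.7443e+06 = 0.0882
exp(-t/tau) = exp(-283.4 / 77.7) = 0.0261
epsilon = 0.0882 * (1 - 0.0261)
epsilon = 0.0859


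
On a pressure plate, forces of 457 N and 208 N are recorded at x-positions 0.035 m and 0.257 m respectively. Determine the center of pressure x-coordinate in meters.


COP_x = (F1*x1 + F2*x2) / (F1 + F2)
COP_x = (457*0.035 + 208*0.257) / (457 + 208)
Numerator = 69.4510
Denominator = 665
COP_x = 0.1044


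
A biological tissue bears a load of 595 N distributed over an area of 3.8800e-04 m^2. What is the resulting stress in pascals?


stress = F / A
stress = 595 / 3.8800e-04
stress = 1.5335e+06


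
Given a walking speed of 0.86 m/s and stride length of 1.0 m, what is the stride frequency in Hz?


f = v / stride_length
f = 0.86 / 1.0
f = 0.8600


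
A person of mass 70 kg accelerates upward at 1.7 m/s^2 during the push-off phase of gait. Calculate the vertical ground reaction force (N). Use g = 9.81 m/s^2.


GRF = m * (g + a)
GRF = 70 * (9.81 + 1.7)
GRF = 70 * 11.5100
GRF = 805.7000


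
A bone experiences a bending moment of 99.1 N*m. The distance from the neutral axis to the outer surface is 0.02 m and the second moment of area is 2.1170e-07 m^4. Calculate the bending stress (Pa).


sigma = M * c / I
sigma = 99.1 * 0.02 / 2.1170e-07
M * c = 1.9820
sigma = 9.3623e+06


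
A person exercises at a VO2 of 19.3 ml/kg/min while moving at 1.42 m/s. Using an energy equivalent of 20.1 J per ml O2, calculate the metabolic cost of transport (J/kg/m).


Power per kg = VO2 * 20.1 / 60
Power per kg = 19.3 * 20.1 / 60 = 6.4655 W/kg
Cost = power_per_kg / speed
Cost = 6.4655 / 1.42
Cost = 4.5532


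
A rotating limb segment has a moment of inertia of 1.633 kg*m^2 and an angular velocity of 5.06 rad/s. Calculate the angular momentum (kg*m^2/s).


L = I * omega
L = 1.633 * 5.06
L = 8.2630


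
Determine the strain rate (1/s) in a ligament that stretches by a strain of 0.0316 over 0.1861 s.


strain_rate = delta_strain / delta_t
strain_rate = 0.0316 / 0.1861
strain_rate = 0.1698


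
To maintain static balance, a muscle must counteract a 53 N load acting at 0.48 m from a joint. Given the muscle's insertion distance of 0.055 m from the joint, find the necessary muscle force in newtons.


F_muscle = W * d_load / d_muscle
F_muscle = 53 * 0.48 / 0.055
Numerator = 25.4400
F_muscle = 462.5455


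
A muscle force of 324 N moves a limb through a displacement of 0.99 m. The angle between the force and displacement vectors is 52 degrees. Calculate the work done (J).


W = F * d * cos(theta)
theta = 52 deg = 0.9076 rad
cos(theta) = 0.6157
W = 324 * 0.99 * 0.6157
W = 197.4796


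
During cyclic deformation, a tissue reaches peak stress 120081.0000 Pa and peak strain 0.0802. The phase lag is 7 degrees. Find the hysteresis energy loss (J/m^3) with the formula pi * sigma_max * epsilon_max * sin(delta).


E_loss = pi * sigma_max * epsilon_max * sin(delta)
delta = 7 deg = 0.1222 rad
sin(delta) = 0.1219
E_loss = pi * 120081.0000 * 0.0802 * 0.1219
E_loss = 3687.1687


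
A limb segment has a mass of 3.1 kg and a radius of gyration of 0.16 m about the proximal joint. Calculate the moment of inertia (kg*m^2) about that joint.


I = m * k^2
I = 3.1 * 0.16^2
k^2 = 0.0256
I = 0.0794


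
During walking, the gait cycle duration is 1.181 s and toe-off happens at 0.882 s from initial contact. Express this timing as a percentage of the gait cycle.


pct = (event_time / cycle_time) * 100
pct = (0.882 / 1.181) * 100
ratio = 0.7468
pct = 74.6825


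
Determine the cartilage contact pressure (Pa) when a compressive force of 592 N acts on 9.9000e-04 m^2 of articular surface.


P = F / A
P = 592 / 9.9000e-04
P = 597979.7980


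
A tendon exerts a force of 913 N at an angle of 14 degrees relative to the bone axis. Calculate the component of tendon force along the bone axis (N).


F_eff = F_tendon * cos(theta)
theta = 14 deg = 0.2443 rad
cos(theta) = 0.9703
F_eff = 913 * 0.9703
F_eff = 885.8800


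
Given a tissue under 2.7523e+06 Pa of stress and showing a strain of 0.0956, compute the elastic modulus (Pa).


E = stress / strain
E = 2.7523e+06 / 0.0956
E = 2.8790e+07


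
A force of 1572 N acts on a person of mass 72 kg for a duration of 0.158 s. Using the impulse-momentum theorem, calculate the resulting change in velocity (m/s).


J = F * dt = 1572 * 0.158 = 248.3760 N*s
delta_v = J / m
delta_v = 248.3760 / 72
delta_v = 3.4497


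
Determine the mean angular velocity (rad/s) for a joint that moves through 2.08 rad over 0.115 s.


omega = delta_theta / delta_t
omega = 2.08 / 0.115
omega = 18.0870


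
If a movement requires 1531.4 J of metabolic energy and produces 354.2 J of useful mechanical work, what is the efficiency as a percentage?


eta = (W_mech / E_meta) * 100
eta = (354.2 / 1531.4) * 100
ratio = 0.2313
eta = 23.1292


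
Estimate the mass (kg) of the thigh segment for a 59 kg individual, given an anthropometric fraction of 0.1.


m_segment = body_mass * fraction
m_segment = 59 * 0.1
m_segment = 5.9000


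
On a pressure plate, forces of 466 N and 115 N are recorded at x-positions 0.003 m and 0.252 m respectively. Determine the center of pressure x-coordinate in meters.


COP_x = (F1*x1 + F2*x2) / (F1 + F2)
COP_x = (466*0.003 + 115*0.252) / (466 + 115)
Numerator = 30.3780
Denominator = 581
COP_x = 0.0523


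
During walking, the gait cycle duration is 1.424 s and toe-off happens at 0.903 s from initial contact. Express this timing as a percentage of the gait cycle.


pct = (event_time / cycle_time) * 100
pct = (0.903 / 1.424) * 100
ratio = 0.6341
pct = 63.4129


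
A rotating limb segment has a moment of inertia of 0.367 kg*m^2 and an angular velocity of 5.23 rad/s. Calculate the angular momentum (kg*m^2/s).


L = I * omega
L = 0.367 * 5.23
L = 1.9194


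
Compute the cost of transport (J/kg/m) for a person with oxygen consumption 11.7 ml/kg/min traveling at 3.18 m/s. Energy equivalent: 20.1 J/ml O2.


Power per kg = VO2 * 20.1 / 60
Power per kg = 11.7 * 20.1 / 60 = 3.9195 W/kg
Cost = power_per_kg / speed
Cost = 3.9195 / 3.18
Cost = 1.2325


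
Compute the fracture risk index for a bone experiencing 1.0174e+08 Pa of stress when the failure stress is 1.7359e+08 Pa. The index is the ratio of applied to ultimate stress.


FRI = applied / ultimate
FRI = 1.0174e+08 / 1.7359e+08
FRI = 0.5861


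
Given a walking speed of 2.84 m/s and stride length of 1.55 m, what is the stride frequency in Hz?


f = v / stride_length
f = 2.84 / 1.55
f = 1.8323


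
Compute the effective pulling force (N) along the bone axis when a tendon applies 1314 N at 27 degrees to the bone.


F_eff = F_tendon * cos(theta)
theta = 27 deg = 0.4712 rad
cos(theta) = 0.8910
F_eff = 1314 * 0.8910
F_eff = 1170.7826


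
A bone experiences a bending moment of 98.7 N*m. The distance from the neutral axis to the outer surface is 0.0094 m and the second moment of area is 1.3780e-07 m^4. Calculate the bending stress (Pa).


sigma = M * c / I
sigma = 98.7 * 0.0094 / 1.3780e-07
M * c = 0.9278
sigma = 6.7328e+06


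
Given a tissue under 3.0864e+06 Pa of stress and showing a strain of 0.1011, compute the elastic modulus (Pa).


E = stress / strain
E = 3.0864e+06 / 0.1011
E = 3.0528e+07


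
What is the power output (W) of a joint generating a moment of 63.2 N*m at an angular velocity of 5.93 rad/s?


P = M * omega
P = 63.2 * 5.93
P = 374.7760


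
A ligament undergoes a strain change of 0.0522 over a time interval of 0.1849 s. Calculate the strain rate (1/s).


strain_rate = delta_strain / delta_t
strain_rate = 0.0522 / 0.1849
strain_rate = 0.2823


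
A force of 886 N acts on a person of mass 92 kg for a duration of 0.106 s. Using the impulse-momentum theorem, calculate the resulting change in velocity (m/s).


J = F * dt = 886 * 0.106 = 93.9160 N*s
delta_v = J / m
delta_v = 93.9160 / 92
delta_v = 1.0208


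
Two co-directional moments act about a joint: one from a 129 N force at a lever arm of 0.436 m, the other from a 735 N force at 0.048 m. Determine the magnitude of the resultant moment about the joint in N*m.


M = F1 * d1 + F2 * d2
M = 129 * 0.436 + 735 * 0.048
M = 56.2440 + 35.2800
M = 91.5240


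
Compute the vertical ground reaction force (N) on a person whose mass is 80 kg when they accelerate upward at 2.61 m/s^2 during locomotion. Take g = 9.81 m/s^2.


GRF = m * (g + a)
GRF = 80 * (9.81 + 2.61)
GRF = 80 * 12.4200
GRF = 993.6000


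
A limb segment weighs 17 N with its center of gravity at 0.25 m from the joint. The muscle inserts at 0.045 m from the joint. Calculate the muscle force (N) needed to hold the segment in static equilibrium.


F_muscle = W * d_load / d_muscle
F_muscle = 17 * 0.25 / 0.045
Numerator = 4.2500
F_muscle = 94.4444


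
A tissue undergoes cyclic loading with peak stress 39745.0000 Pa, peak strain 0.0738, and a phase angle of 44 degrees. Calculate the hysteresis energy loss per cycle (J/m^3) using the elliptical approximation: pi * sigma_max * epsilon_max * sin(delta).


E_loss = pi * sigma_max * epsilon_max * sin(delta)
delta = 44 deg = 0.7679 rad
sin(delta) = 0.6947
E_loss = pi * 39745.0000 * 0.0738 * 0.6947
E_loss = 6401.1795


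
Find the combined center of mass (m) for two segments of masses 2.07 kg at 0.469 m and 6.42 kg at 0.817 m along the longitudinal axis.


COM = (m1*x1 + m2*x2) / (m1 + m2)
COM = (2.07*0.469 + 6.42*0.817) / (2.07 + 6.42)
Numerator = 6.2160
Denominator = 8.4900
COM = 0.7322


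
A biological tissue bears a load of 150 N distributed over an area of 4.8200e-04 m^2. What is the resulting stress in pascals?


stress = F / A
stress = 150 / 4.8200e-04
stress = 311203.3195


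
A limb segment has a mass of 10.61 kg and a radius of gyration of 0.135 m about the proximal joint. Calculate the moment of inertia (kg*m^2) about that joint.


I = m * k^2
I = 10.61 * 0.135^2
k^2 = 0.0182
I = 0.1934


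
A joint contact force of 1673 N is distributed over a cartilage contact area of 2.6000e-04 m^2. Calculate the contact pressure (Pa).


P = F / A
P = 1673 / 2.6000e-04
P = 6.4346e+06


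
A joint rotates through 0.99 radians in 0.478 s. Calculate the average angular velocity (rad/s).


omega = delta_theta / delta_t
omega = 0.99 / 0.478
omega = 2.0711


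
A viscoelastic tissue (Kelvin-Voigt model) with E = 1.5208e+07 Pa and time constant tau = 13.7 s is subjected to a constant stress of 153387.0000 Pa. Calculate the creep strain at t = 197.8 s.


epsilon(t) = (sigma/E) * (1 - exp(-t/tau))
sigma/E = 153387.0000 / 1.5208e+07 = 0.0101
exp(-t/tau) = exp(-197.8 / 13.7) = 5.3663e-07
epsilon = 0.0101 * (1 - 5.3663e-07)
epsilon = 0.0101


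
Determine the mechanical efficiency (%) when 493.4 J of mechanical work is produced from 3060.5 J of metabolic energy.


eta = (W_mech / E_meta) * 100
eta = (493.4 / 3060.5) * 100
ratio = 0.1612
eta = 16.1215


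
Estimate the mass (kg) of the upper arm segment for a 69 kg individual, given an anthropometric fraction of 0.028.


m_segment = body_mass * fraction
m_segment = 69 * 0.028
m_segment = 1.9320


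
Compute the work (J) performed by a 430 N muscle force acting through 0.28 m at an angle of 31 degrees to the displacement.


W = F * d * cos(theta)
theta = 31 deg = 0.5411 rad
cos(theta) = 0.8572
W = 430 * 0.28 * 0.8572
W = 103.2029


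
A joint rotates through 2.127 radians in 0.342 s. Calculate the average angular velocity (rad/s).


omega = delta_theta / delta_t
omega = 2.127 / 0.342
omega = 6.2193


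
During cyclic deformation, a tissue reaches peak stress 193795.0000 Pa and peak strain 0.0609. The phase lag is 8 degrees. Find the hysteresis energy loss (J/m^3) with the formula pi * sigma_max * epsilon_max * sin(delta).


E_loss = pi * sigma_max * epsilon_max * sin(delta)
delta = 8 deg = 0.1396 rad
sin(delta) = 0.1392
E_loss = pi * 193795.0000 * 0.0609 * 0.1392
E_loss = 5160.1822


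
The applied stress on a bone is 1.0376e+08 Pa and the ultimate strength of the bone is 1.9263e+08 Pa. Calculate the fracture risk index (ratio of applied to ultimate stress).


FRI = applied / ultimate
FRI = 1.0376e+08 / 1.9263e+08
FRI = 0.5386


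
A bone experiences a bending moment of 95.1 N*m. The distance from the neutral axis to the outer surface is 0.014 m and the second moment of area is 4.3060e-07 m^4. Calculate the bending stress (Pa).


sigma = M * c / I
sigma = 95.1 * 0.014 / 4.3060e-07
M * c = 1.3314
sigma = 3.0920e+06


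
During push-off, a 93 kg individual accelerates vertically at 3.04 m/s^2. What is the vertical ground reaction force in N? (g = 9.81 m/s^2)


GRF = m * (g + a)
GRF = 93 * (9.81 + 3.04)
GRF = 93 * 12.8500
GRF = 1195.0500


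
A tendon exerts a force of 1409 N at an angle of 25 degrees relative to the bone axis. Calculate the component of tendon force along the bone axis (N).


F_eff = F_tendon * cos(theta)
theta = 25 deg = 0.4363 rad
cos(theta) = 0.9063
F_eff = 1409 * 0.9063
F_eff = 1276.9877


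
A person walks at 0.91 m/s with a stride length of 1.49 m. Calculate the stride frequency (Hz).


f = v / stride_length
f = 0.91 / 1.49
f = 0.6107


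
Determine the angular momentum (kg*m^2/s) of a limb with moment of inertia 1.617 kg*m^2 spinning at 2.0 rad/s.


L = I * omega
L = 1.617 * 2.0
L = 3.2340


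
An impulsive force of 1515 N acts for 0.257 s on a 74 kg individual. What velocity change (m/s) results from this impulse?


J = F * dt = 1515 * 0.257 = 389.3550 N*s
delta_v = J / m
delta_v = 389.3550 / 74
delta_v = 5.2616


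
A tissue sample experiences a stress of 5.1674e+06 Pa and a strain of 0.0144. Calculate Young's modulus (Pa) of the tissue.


E = stress / strain
E = 5.1674e+06 / 0.0144
E = 3.5885e+08


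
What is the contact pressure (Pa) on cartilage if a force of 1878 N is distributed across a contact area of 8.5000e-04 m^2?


P = F / A
P = 1878 / 8.5000e-04
P = 2.2094e+06


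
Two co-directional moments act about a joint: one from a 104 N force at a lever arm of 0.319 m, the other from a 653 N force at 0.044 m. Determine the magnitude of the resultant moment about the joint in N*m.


M = F1 * d1 + F2 * d2
M = 104 * 0.319 + 653 * 0.044
M = 33.1760 + 28.7320
M = 61.9080


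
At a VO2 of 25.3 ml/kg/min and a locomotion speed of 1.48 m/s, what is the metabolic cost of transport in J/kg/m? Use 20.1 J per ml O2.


Power per kg = VO2 * 20.1 / 60
Power per kg = 25.3 * 20.1 / 60 = 8.4755 W/kg
Cost = power_per_kg / speed
Cost = 8.4755 / 1.48
Cost = 5.7267


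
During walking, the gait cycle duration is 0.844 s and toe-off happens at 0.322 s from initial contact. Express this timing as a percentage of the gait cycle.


pct = (event_time / cycle_time) * 100
pct = (0.322 / 0.844) * 100
ratio = 0.3815
pct = 38.1517


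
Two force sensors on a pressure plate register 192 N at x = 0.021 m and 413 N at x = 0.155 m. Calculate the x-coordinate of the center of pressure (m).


COP_x = (F1*x1 + F2*x2) / (F1 + F2)
COP_x = (192*0.021 + 413*0.155) / (192 + 413)
Numerator = 68.0470
Denominator = 605
COP_x = 0.1125


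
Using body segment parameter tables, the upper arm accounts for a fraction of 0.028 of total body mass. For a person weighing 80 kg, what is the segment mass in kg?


m_segment = body_mass * fraction
m_segment = 80 * 0.028
m_segment = 2.2400


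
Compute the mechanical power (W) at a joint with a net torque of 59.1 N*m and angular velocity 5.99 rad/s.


P = M * omega
P = 59.1 * 5.99
P = 354.0090


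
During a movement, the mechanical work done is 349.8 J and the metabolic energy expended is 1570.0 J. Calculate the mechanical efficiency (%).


eta = (W_mech / E_meta) * 100
eta = (349.8 / 1570.0) * 100
ratio = 0.2228
eta = 22.2803


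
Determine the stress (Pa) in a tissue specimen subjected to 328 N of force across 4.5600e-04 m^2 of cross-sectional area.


stress = F / A
stress = 328 / 4.5600e-04
stress = 719298.2456


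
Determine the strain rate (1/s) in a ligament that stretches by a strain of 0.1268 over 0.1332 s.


strain_rate = delta_strain / delta_t
strain_rate = 0.1268 / 0.1332
strain_rate = 0.9520


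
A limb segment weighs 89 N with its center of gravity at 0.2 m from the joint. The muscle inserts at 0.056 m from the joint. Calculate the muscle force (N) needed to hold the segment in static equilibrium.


F_muscle = W * d_load / d_muscle
F_muscle = 89 * 0.2 / 0.056
Numerator = 17.8000
F_muscle = 317.8571


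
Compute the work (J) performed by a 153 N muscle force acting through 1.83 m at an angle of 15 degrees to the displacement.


W = F * d * cos(theta)
theta = 15 deg = 0.2618 rad
cos(theta) = 0.9659
W = 153 * 1.83 * 0.9659
W = 270.4496


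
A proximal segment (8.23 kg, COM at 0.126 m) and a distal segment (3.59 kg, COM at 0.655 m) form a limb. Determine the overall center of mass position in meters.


COM = (m1*x1 + m2*x2) / (m1 + m2)
COM = (8.23*0.126 + 3.59*0.655) / (8.23 + 3.59)
Numerator = 3.3884
Denominator = 11.8200
COM = 0.2867
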